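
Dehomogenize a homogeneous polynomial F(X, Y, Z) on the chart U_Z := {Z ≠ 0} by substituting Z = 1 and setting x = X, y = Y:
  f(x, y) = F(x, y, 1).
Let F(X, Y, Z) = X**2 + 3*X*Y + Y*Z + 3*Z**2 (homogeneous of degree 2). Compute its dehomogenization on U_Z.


f(x, y) = x**2 + 3*x*y + y + 3

On U_Z we set Z = 1. Each monomial c·X^i·Y^j·Z^k in F becomes c·x^i·y^j·1^k = c·x^i·y^j.
Substituting Z = 1: F(X, Y, 1) = x**2 + 3*x*y + y + 3.
Note: deg(f) ≤ deg(F) = 2; strict inequality happens when F is divisible by Z (lost terms).


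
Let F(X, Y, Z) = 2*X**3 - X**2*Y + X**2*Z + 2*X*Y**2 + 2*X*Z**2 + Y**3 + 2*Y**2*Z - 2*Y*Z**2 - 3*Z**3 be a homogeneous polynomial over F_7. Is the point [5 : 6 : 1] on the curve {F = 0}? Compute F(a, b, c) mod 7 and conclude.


F(5,6,1) ≡ 5 (mod 7); P is NOT on the curve.

Evaluate F(5, 6, 1) term-by-term (mod 7).
  2*X**3 ↦ 2·125·1·1 = 250
  -X**2*Y ↦ -1·25·6·1 = -150
  X**2*Z ↦ 1·25·1·1 = 25
  2*X*Y**2 ↦ 2·5·36·1 = 360
  2*X*Z**2 ↦ 2·5·1·1 = 10
  Y**3 ↦ 1·1·216·1 = 216
  2*Y**2*Z ↦ 2·1·36·1 = 72
  -2*Y*Z**2 ↦ -2·1·6·1 = -12
  -3*Z**3 ↦ -3·1·1·1 = -3
Sum: F(5, 6, 1) = (250) + (-150) + (25) + (360) + (10) + (216) + (72) + (-12) + (-3) = 768.
Reducing mod 7: 768 ≡ 5 (mod 7).
Since F(a, b, c) ≡ 5 ≠ 0 (mod 7), P does NOT lie on the curve.


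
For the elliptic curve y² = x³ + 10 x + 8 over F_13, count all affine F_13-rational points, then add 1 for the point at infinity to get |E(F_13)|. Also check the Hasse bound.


Affine points = {(2, 6), (2, 7), (3, 0), (5, 1), (5, 12), (10, 4), (10, 9), (12, 6), (12, 7)}; affine count = 9; |E(F_13)| = 10.

Discriminant check: Δ ∝ 4a³ + 27b² = 4·10³ + 27·8² = 4·1000 + 27·64 ≡ 8 (mod 13). Nonzero ⇒ E is nonsingular.
For each x ∈ F_13, compute rhs = x³ + 10·x + 8 mod 13, then count y ∈ F_13 with y² ≡ rhs.
  x = 0: rhs = 8, matching y values: none (0 points).
  x = 1: rhs = 6, matching y values: none (0 points).
  x = 2: rhs = 10, matching y values: 6, 7 (2 points).
  x = 3: rhs = 0, matching y values: 0 (1 points).
  x = 4: rhs = 8, matching y values: none (0 points).
  x = 5: rhs = 1, matching y values: 1, 12 (2 points).
  x = 6: rhs = 11, matching y values: none (0 points).
  x = 7: rhs = 5, matching y values: none (0 points).
  x = 8: rhs = 2, matching y values: none (0 points).
  x = 9: rhs = 8, matching y values: none (0 points).
  x = 10: rhs = 3, matching y values: 4, 9 (2 points).
  x = 11: rhs = 6, matching y values: none (0 points).
  x = 12: rhs = 10, matching y values: 6, 7 (2 points).
Total affine count: 9.
Full point count |E(F_13)| = 9 + 1 = 10.
Hasse bound: |10 − (13+1)| = |-4| = 4 ≤ 2√13 ≈ 7.2111 ✓.


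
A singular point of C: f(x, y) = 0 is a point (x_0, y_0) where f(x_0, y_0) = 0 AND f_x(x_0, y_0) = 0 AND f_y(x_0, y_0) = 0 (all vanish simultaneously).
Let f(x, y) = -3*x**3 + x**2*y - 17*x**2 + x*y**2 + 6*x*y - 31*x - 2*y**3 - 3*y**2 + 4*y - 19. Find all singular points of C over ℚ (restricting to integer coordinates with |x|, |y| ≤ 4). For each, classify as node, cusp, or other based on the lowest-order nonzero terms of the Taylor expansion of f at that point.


Singular points: {(-2, -1)}; classification: cusp.

Compute partial derivatives:
  f_x = -9*x**2 + 2*x*y - 34*x + y**2 + 6*y - 31.
  f_y = x**2 + 2*x*y + 6*x - 6*y**2 - 6*y + 4.
Scan x_0 ∈ {−4, ..., 4}. For each x_0, f_y(x_0, y) is a polynomial in y; find its integer roots y ∈ {−4, ..., 4}, then test f_x and f at those candidates.
  x = -4: f_y(-4, y) = -6*y**2 - 14*y - 4; vanishes at y ∈ {-2}. (-4, -2): f_x = -31 ≠ 0.
  x = -3: f_y(-3, y) = -6*y**2 - 12*y - 5; no integer root y with |y| ≤ 4.
  x = -2: f_y(-2, y) = -6*y**2 - 10*y - 4; vanishes at y ∈ {-1}. (-2, -1): f_x = 0, f = 0 — SINGULAR.
  x = -1: f_y(-1, y) = -6*y**2 - 8*y - 1; no integer root y with |y| ≤ 4.
  x = 0: f_y(0, y) = -6*y**2 - 6*y + 4; no integer root y with |y| ≤ 4.
  x = 1: f_y(1, y) = -6*y**2 - 4*y + 11; no integer root y with |y| ≤ 4.
  x = 2: f_y(2, y) = -6*y**2 - 2*y + 20; vanishes at y ∈ {-2}. (2, -2): f_x = -151 ≠ 0.
  x = 3: f_y(3, y) = 31 - 6*y**2; no integer root y with |y| ≤ 4.
  x = 4: f_y(4, y) = -6*y**2 + 2*y + 44; no integer root y with |y| ≤ 4.
Only singular point on the grid: (-2, -1).
Classify: substitute x = -2 + u, y = -1 + v and expand: f = -3*u**3 + u**2*v + u*v**2 - 2*v**3 + v**2.
No constant or linear terms (consistent with a singular point). Quadratic part: v**2. Cubic part: -3*u**3 + u**2*v + u*v**2 - 2*v**3.
The quadratic part v**2 is a perfect square, so there is a single (double) tangent line v = 0, i.e. y = -1. Restricting the cubic part to that line (v = 0) leaves -3*u**3 ≠ 0, so f is not divisible by v and the branch is v² ≈ 3*u**3 to lowest order — this is a cusp.
Classification: cusp.


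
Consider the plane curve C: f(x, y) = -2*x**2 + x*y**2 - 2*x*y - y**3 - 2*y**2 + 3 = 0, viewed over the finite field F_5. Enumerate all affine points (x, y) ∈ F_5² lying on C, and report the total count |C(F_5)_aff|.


Affine F_5-points: {(0, 1), (1, 2), (2, 0), (2, 1), (2, 4), (3, 0), (4, 2)}; count = 7.

For each of the 25 pairs (x, y) ∈ F_5², evaluate f(x, y) mod 5. Record the zeros.
  x = 0: [0↦3, 1↦0, 2↦2, 3↦3, 4↦2]  zeros at y ∈ {1}
  x = 1: [0↦1, 1↦2, 2↦0, 3↦4, 4↦3]  zeros at y ∈ {2}
  x = 2: [0↦0, 1↦0, 2↦4, 3↦1, 4↦0]  zeros at y ∈ {0, 1, 4}
  x = 3: [0↦0, 1↦4, 2↦4, 3↦4, 4↦3]  zeros at y ∈ {0}
  x = 4: [0↦1, 1↦4, 2↦0, 3↦3, 4↦2]  zeros at y ∈ {2}
Collecting zeros: affine points = {(0, 1), (1, 2), (2, 0), (2, 1), (2, 4), (3, 0), (4, 2)}.
Total count |C(F_5)_aff| = 7.


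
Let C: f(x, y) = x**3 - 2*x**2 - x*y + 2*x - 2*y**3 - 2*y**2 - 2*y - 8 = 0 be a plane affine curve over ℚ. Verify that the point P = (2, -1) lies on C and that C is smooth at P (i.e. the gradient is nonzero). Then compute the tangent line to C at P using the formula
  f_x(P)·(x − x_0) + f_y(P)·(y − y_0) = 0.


Tangent line at P: 7*x - 6*y - 20 = 0.

Step 1: f(2, -1) = 0, so P lies on C.
Step 2: partial derivatives
  f_x(x, y) = 3*x**2 - 4*x - y + 2, f_y(x, y) = -x - 6*y**2 - 4*y - 2.
  f_x(P) = 7, f_y(P) = -6 (gradient nonzero, so P is smooth).
Step 3: tangent line at P: 7·(x − 2) + -6·(y − -1) = 0.
Expanding: 7*x - 6*y - 20 = 0.


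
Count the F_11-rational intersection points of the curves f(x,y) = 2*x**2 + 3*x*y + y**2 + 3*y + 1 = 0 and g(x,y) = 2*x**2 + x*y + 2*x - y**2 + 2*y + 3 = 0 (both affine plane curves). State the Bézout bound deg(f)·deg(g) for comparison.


Common zeros: ∅; count = 0; Bézout bound = 4.

deg(f) = 2, deg(g) = 2, so Bézout bound = 4.
Scan x ∈ F_11. For each x, list the y ∈ F_11 with f(x, y) ≡ 0 and those with g(x, y) ≡ 0 (mod 11); the common zeros in that column are the intersection.
  x = 0: f ≡ 0 at y ∈ {2, 6}; g ≡ 0 at y ∈ {3, 10}; common: ∅.
  x = 1: f ≡ 0 at y ∈ ∅; g ≡ 0 at y ∈ {6, 8}; common: ∅.
  x = 2: f ≡ 0 at y ∈ {6, 7}; g ≡ 0 at y ∈ ∅; common: ∅.
  x = 3: f ≡ 0 at y ∈ ∅; g ≡ 0 at y ∈ {2, 3}; common: ∅.
  x = 4: f ≡ 0 at y ∈ {0, 7}; g ≡ 0 at y ∈ ∅; common: ∅.
  x = 5: f ≡ 0 at y ∈ ∅; g ≡ 0 at y ∈ {8, 10}; common: ∅.
  x = 6: f ≡ 0 at y ∈ ∅; g ≡ 0 at y ∈ {2, 6}; common: ∅.
  x = 7: f ≡ 0 at y ∈ {0, 9}; g ≡ 0 at y ∈ ∅; common: ∅.
  x = 8: f ≡ 0 at y ∈ {2, 4}; g ≡ 0 at y ∈ ∅; common: ∅.
  x = 9: f ≡ 0 at y ∈ ∅; g ≡ 0 at y ∈ ∅; common: ∅.
  x = 10: f ≡ 0 at y ∈ ∅; g ≡ 0 at y ∈ ∅; common: ∅.
Collecting: common zeros = ∅, so the count is 0.
Comparison with the Bézout bound: 0 ≤ 4 = deg(f)·deg(g), as expected for curves with no common component (the affine F_11-count falls short of the bound because intersections may lie at infinity, over extension fields, or carry multiplicity).


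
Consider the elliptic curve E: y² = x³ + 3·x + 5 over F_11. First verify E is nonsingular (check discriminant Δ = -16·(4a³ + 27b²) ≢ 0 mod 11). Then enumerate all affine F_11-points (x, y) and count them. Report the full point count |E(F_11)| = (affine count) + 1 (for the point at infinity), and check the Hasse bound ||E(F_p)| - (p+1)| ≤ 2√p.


Affine points = {(0, 4), (0, 7), (1, 3), (1, 8), (4, 2), (4, 9), (10, 1), (10, 10)}; affine count = 8; |E(F_11)| = 9.

Discriminant check: Δ ∝ 4a³ + 27b² = 4·3³ + 27·5² = 4·27 + 27·25 ≡ 2 (mod 11). Nonzero ⇒ E is nonsingular.
For each x ∈ F_11, compute rhs = x³ + 3·x + 5 mod 11, then count y ∈ F_11 with y² ≡ rhs.
  x = 0: rhs = 5, matching y values: 4, 7 (2 points).
  x = 1: rhs = 9, matching y values: 3, 8 (2 points).
  x = 2: rhs = 8, matching y values: none (0 points).
  x = 3: rhs = 8, matching y values: none (0 points).
  x = 4: rhs = 4, matching y values: 2, 9 (2 points).
  x = 5: rhs = 2, matching y values: none (0 points).
  x = 6: rhs = 8, matching y values: none (0 points).
  x = 7: rhs = 6, matching y values: none (0 points).
  x = 8: rhs = 2, matching y values: none (0 points).
  x = 9: rhs = 2, matching y values: none (0 points).
  x = 10: rhs = 1, matching y values: 1, 10 (2 points).
Total affine count: 8.
Full point count |E(F_11)| = 8 + 1 = 9.
Hasse bound: |9 − (11+1)| = |-3| = 3 ≤ 2√11 ≈ 6.6332 ✓.


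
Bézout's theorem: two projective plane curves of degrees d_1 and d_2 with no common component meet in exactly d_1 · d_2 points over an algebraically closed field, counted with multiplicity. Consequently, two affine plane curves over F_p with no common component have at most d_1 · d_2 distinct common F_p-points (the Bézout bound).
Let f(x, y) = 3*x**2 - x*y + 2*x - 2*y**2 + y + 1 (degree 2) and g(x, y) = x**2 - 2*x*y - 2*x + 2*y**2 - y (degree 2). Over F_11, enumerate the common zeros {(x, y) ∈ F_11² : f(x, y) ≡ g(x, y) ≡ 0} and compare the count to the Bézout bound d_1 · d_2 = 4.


Common zeros: {(7, 1), (8, 2)}; count = 2; Bézout bound = 4.

deg(f) = 2, deg(g) = 2, so Bézout bound = 4.
Scan x ∈ F_11. For each x, list the y ∈ F_11 with f(x, y) ≡ 0 and those with g(x, y) ≡ 0 (mod 11); the common zeros in that column are the intersection.
  x = 0: f ≡ 0 at y ∈ {1, 5}; g ≡ 0 at y ∈ {0, 6}; common: ∅.
  x = 1: f ≡ 0 at y ∈ {5, 6}; g ≡ 0 at y ∈ ∅; common: ∅.
  x = 2: f ≡ 0 at y ∈ {7, 9}; g ≡ 0 at y ∈ {0, 8}; common: ∅.
  x = 3: f ≡ 0 at y ∈ {2, 8}; g ≡ 0 at y ∈ {3, 6}; common: ∅.
  x = 4: f ≡ 0 at y ∈ {6, 9}; g ≡ 0 at y ∈ ∅; common: ∅.
  x = 5: f ≡ 0 at y ∈ {10}; g ≡ 0 at y ∈ {3, 8}; common: ∅.
  x = 6: f ≡ 0 at y ∈ {0, 3}; g ≡ 0 at y ∈ ∅; common: ∅.
  x = 7: f ≡ 0 at y ∈ {1, 7}; g ≡ 0 at y ∈ {1}; common: {1}.
  x = 8: f ≡ 0 at y ∈ {0, 2}; g ≡ 0 at y ∈ {1, 2}; common: {2}.
  x = 9: f ≡ 0 at y ∈ {3, 4}; g ≡ 0 at y ∈ {2}; common: ∅.
  x = 10: f ≡ 0 at y ∈ {4, 8}; g ≡ 0 at y ∈ ∅; common: ∅.
Collecting: common zeros = {(7, 1), (8, 2)}, so the count is 2.
Comparison with the Bézout bound: 2 ≤ 4 = deg(f)·deg(g), as expected for curves with no common component (the affine F_11-count falls short of the bound because intersections may lie at infinity, over extension fields, or carry multiplicity).


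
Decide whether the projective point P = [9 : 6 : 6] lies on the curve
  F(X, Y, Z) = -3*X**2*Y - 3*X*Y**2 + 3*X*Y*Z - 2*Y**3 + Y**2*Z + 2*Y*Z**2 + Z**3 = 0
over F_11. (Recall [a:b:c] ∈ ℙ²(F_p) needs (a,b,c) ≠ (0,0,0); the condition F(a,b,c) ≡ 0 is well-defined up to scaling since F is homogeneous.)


F(9,6,6) ≡ 8 (mod 11); P is NOT on the curve.

Evaluate F(9, 6, 6) term-by-term (mod 11).
  -3*X**2*Y ↦ -3·81·6·1 = -1458
  -3*X*Y**2 ↦ -3·9·36·1 = -972
  3*X*Y*Z ↦ 3·9·6·6 = 972
  -2*Y**3 ↦ -2·1·216·1 = -432
  Y**2*Z ↦ 1·1·36·6 = 216
  2*Y*Z**2 ↦ 2·1·6·36 = 432
  Z**3 ↦ 1·1·1·216 = 216
Sum: F(9, 6, 6) = (-1458) + (-972) + (972) + (-432) + (216) + (432) + (216) = -1026.
Reducing mod 11: -1026 ≡ 8 (mod 11).
Since F(a, b, c) ≡ 8 ≠ 0 (mod 11), P does NOT lie on the curve.


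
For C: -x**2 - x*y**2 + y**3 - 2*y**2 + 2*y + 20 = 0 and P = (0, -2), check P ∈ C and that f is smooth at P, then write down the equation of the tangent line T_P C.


Tangent line at P: -4*x + 22*y + 44 = 0.

Step 1: f(0, -2) = 0, so P lies on C.
Step 2: partial derivatives
  f_x(x, y) = -2*x - y**2, f_y(x, y) = -2*x*y + 3*y**2 - 4*y + 2.
  f_x(P) = -4, f_y(P) = 22 (gradient nonzero, so P is smooth).
Step 3: tangent line at P: -4·(x − 0) + 22·(y − -2) = 0.
Expanding: -4*x + 22*y + 44 = 0.


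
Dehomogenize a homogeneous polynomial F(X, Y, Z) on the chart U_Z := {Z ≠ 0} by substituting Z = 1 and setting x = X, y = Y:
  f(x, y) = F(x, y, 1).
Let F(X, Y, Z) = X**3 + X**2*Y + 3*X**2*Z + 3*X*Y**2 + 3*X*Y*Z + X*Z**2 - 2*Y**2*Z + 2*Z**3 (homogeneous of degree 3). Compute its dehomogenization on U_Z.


f(x, y) = x**3 + x**2*y + 3*x**2 + 3*x*y**2 + 3*x*y + x - 2*y**2 + 2

On U_Z we set Z = 1. Each monomial c·X^i·Y^j·Z^k in F becomes c·x^i·y^j·1^k = c·x^i·y^j.
Substituting Z = 1: F(X, Y, 1) = x**3 + x**2*y + 3*x**2 + 3*x*y**2 + 3*x*y + x - 2*y**2 + 2.
Note: deg(f) ≤ deg(F) = 3; strict inequality happens when F is divisible by Z (lost terms).


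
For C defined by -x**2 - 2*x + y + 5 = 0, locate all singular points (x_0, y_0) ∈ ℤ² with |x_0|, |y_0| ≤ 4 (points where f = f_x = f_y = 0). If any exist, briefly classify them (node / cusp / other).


No singular points in the scanned grid; C is smooth there.

Compute partial derivatives:
  f_x = -2*x - 2.
  f_y = 1.
f_y = 1 is a nonzero constant, so f_y never vanishes: no point (x, y) can satisfy f = f_x = f_y = 0. In particular no (x, y) ∈ {−4, ..., 4}² is singular; the curve is smooth.


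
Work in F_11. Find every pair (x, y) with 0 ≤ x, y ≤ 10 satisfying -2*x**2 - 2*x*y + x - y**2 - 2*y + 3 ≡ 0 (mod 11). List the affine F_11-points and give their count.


Affine F_11-points: {(0, 1), (0, 8), (3, 5), (3, 9), (4, 6), (5, 1), (5, 9), (7, 0), (7, 6), (9, 5), (9, 8), (10, 0)}; count = 12.

For each of the 121 pairs (x, y) ∈ F_11², evaluate f(x, y) mod 11. Record the zeros.
  x = 0: [0↦3, 1↦0, 2↦6, 3↦10, 4↦1, 5↦1, 6↦10, 7↦6, 8↦0, 9↦3, 10↦4]  zeros at y ∈ {1, 8}
  x = 1: [0↦2, 1↦8, 2↦1, 3↦3, 4↦3, 5↦1, 6↦8, 7↦2, 8↦5, 9↦6, 10↦5]  zeros at y ∈ ∅
  x = 2: [0↦8, 1↦1, 2↦3, 3↦3, 4↦1, 5↦8, 6↦2, 7↦5, 8↦6, 9↦5, 10↦2]  zeros at y ∈ ∅
  x = 3: [0↦10, 1↦1, 2↦1, 3↦10, 4↦6, 5↦0, 6↦3, 7↦4, 8↦3, 9↦0, 10↦6]  zeros at y ∈ {5, 9}
  x = 4: [0↦8, 1↦8, 2↦6, 3↦2, 4↦7, 5↦10, 6↦0, 7↦10, 8↦7, 9↦2, 10↦6]  zeros at y ∈ {6}
  x = 5: [0↦2, 1↦0, 2↦7, 3↦1, 4↦4, 5↦5, 6↦4, 7↦1, 8↦7, 9↦0, 10↦2]  zeros at y ∈ {1, 9}
  x = 6: [0↦3, 1↦10, 2↦4, 3↦7, 4↦8, 5↦7, 6↦4, 7↦10, 8↦3, 9↦5, 10↦5]  zeros at y ∈ ∅
  x = 7: [0↦0, 1↦5, 2↦8, 3↦9, 4↦8, 5↦5, 6↦0, 7↦4, 8↦6, 9↦6, 10↦4]  zeros at y ∈ {0, 6}
  x = 8: [0↦4, 1↦7, 2↦8, 3↦7, 4↦4, 5↦10, 6↦3, 7↦5, 8↦5, 9↦3, 10↦10]  zeros at y ∈ ∅
  x = 9: [0↦4, 1↦5, 2↦4, 3↦1, 4↦7, 5↦0, 6↦2, 7↦2, 8↦0, 9↦7, 10↦1]  zeros at y ∈ {5, 8}
  x = 10: [0↦0, 1↦10, 2↦7, 3↦2, 4↦6, 5↦8, 6↦8, 7↦6, 8↦2, 9↦7, 10↦10]  zeros at y ∈ {0}
Collecting zeros: affine points = {(0, 1), (0, 8), (3, 5), (3, 9), (4, 6), (5, 1), (5, 9), (7, 0), (7, 6), (9, 5), (9, 8), (10, 0)}.
Total count |C(F_11)_aff| = 12.


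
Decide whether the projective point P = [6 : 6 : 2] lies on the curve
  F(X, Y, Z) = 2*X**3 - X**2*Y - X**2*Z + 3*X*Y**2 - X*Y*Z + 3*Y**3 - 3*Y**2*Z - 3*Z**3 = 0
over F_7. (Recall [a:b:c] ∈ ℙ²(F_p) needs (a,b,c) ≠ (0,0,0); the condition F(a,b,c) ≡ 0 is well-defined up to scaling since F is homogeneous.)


F(6,6,2) ≡ 1 (mod 7); P is NOT on the curve.

Evaluate F(6, 6, 2) term-by-term (mod 7).
  2*X**3 ↦ 2·216·1·1 = 432
  -X**2*Y ↦ -1·36·6·1 = -216
  -X**2*Z ↦ -1·36·1·2 = -72
  3*X*Y**2 ↦ 3·6·36·1 = 648
  -X*Y*Z ↦ -1·6·6·2 = -72
  3*Y**3 ↦ 3·1·216·1 = 648
  -3*Y**2*Z ↦ -3·1·36·2 = -216
  -3*Z**3 ↦ -3·1·1·8 = -24
Sum: F(6, 6, 2) = (432) + (-216) + (-72) + (648) + (-72) + (648) + (-216) + (-24) = 1128.
Reducing mod 7: 1128 ≡ 1 (mod 7).
Since F(a, b, c) ≡ 1 ≠ 0 (mod 7), P does NOT lie on the curve.


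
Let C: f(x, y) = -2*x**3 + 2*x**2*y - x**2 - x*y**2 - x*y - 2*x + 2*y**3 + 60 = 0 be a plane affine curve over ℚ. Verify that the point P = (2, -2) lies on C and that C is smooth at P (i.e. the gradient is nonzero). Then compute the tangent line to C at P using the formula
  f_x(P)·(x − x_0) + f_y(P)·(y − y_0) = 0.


Tangent line at P: -48*x + 38*y + 172 = 0.

Step 1: f(2, -2) = 0, so P lies on C.
Step 2: partial derivatives
  f_x(x, y) = -6*x**2 + 4*x*y - 2*x - y**2 - y - 2, f_y(x, y) = 2*x**2 - 2*x*y - x + 6*y**2.
  f_x(P) = -48, f_y(P) = 38 (gradient nonzero, so P is smooth).
Step 3: tangent line at P: -48·(x − 2) + 38·(y − -2) = 0.
Expanding: -48*x + 38*y + 172 = 0.


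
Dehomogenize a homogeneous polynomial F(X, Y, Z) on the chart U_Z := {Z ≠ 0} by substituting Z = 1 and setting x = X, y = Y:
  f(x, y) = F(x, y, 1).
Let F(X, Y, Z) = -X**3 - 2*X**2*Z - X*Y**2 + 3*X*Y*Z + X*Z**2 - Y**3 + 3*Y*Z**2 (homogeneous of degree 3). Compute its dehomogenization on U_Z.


f(x, y) = -x**3 - 2*x**2 - x*y**2 + 3*x*y + x - y**3 + 3*y

On U_Z we set Z = 1. Each monomial c·X^i·Y^j·Z^k in F becomes c·x^i·y^j·1^k = c·x^i·y^j.
Substituting Z = 1: F(X, Y, 1) = -x**3 - 2*x**2 - x*y**2 + 3*x*y + x - y**3 + 3*y.
Note: deg(f) ≤ deg(F) = 3; strict inequality happens when F is divisible by Z (lost terms).


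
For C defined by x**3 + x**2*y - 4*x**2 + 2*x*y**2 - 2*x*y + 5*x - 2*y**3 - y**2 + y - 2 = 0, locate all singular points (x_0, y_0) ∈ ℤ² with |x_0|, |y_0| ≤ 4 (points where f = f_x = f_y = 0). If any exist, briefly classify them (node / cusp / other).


Singular points: {(1, 0)}; classification: node.

Compute partial derivatives:
  f_x = 3*x**2 + 2*x*y - 8*x + 2*y**2 - 2*y + 5.
  f_y = x**2 + 4*x*y - 2*x - 6*y**2 - 2*y + 1.
Scan x_0 ∈ {−4, ..., 4}. For each x_0, f_y(x_0, y) is a polynomial in y; find its integer roots y ∈ {−4, ..., 4}, then test f_x and f at those candidates.
  x = -4: f_y(-4, y) = -6*y**2 - 18*y + 25; no integer root y with |y| ≤ 4.
  x = -3: f_y(-3, y) = -6*y**2 - 14*y + 16; no integer root y with |y| ≤ 4.
  x = -2: f_y(-2, y) = -6*y**2 - 10*y + 9; no integer root y with |y| ≤ 4.
  x = -1: f_y(-1, y) = -6*y**2 - 6*y + 4; no integer root y with |y| ≤ 4.
  x = 0: f_y(0, y) = -6*y**2 - 2*y + 1; no integer root y with |y| ≤ 4.
  x = 1: f_y(1, y) = -6*y**2 + 2*y; vanishes at y ∈ {0}. (1, 0): f_x = 0, f = 0 — SINGULAR.
  x = 2: f_y(2, y) = -6*y**2 + 6*y + 1; no integer root y with |y| ≤ 4.
  x = 3: f_y(3, y) = -6*y**2 + 10*y + 4; vanishes at y ∈ {2}. (3, 2): f_x = 24 ≠ 0.
  x = 4: f_y(4, y) = -6*y**2 + 14*y + 9; no integer root y with |y| ≤ 4.
Only singular point on the grid: (1, 0).
Classify: substitute x = 1 + u, y = 0 + v and expand: f = u**3 + u**2*v - u**2 + 2*u*v**2 - 2*v**3 + v**2.
No constant or linear terms (consistent with a singular point). Quadratic part: -u**2 + v**2. Cubic part: u**3 + u**2*v + 2*u*v**2 - 2*v**3.
The quadratic part v**2 - u**2 = (v − u)(v + u) splits into two distinct linear factors, so there are two distinct tangent lines y − 0 = ±(x − 1) — this is a node (ordinary double point).
Classification: node.


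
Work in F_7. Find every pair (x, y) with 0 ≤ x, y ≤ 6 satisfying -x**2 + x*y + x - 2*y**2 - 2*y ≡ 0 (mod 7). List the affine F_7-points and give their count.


Affine F_7-points: {(0, 0), (0, 6), (1, 0), (1, 3), (3, 1), (3, 3), (6, 1)}; count = 7.

For each of the 49 pairs (x, y) ∈ F_7², evaluate f(x, y) mod 7. Record the zeros.
  x = 0: [0↦0, 1↦3, 2↦2, 3↦4, 4↦2, 5↦3, 6↦0]  zeros at y ∈ {0, 6}
  x = 1: [0↦0, 1↦4, 2↦4, 3↦0, 4↦6, 5↦1, 6↦6]  zeros at y ∈ {0, 3}
  x = 2: [0↦5, 1↦3, 2↦4, 3↦1, 4↦1, 5↦4, 6↦3]  zeros at y ∈ ∅
  x = 3: [0↦1, 1↦0, 2↦2, 3↦0, 4↦1, 5↦5, 6↦5]  zeros at y ∈ {1, 3}
  x = 4: [0↦2, 1↦2, 2↦5, 3↦4, 4↦6, 5↦4, 6↦5]  zeros at y ∈ ∅
  x = 5: [0↦1, 1↦2, 2↦6, 3↦6, 4↦2, 5↦1, 6↦3]  zeros at y ∈ ∅
  x = 6: [0↦5, 1↦0, 2↦5, 3↦6, 4↦3, 5↦3, 6↦6]  zeros at y ∈ {1}
Collecting zeros: affine points = {(0, 0), (0, 6), (1, 0), (1, 3), (3, 1), (3, 3), (6, 1)}.
Total count |C(F_7)_aff| = 7.


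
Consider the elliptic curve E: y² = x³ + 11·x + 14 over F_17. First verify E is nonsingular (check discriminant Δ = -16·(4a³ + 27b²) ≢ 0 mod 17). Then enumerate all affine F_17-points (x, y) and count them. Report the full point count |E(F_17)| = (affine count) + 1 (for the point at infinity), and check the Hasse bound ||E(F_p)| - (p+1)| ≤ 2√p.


Affine points = {(1, 3), (1, 14), (7, 3), (7, 14), (8, 6), (8, 11), (9, 3), (9, 14), (10, 6), (10, 11), (11, 2), (11, 15), (12, 2), (12, 15), (13, 5), (13, 12), (15, 1), (15, 16), (16, 6), (16, 11)}; affine count = 20; |E(F_17)| = 21.

Discriminant check: Δ ∝ 4a³ + 27b² = 4·11³ + 27·14² = 4·1331 + 27·196 ≡ 8 (mod 17). Nonzero ⇒ E is nonsingular.
For each x ∈ F_17, compute rhs = x³ + 11·x + 14 mod 17, then count y ∈ F_17 with y² ≡ rhs.
  x = 0: rhs = 14, matching y values: none (0 points).
  x = 1: rhs = 9, matching y values: 3, 14 (2 points).
  x = 2: rhs = 10, matching y values: none (0 points).
  x = 3: rhs = 6, matching y values: none (0 points).
  x = 4: rhs = 3, matching y values: none (0 points).
  x = 5: rhs = 7, matching y values: none (0 points).
  x = 6: rhs = 7, matching y values: none (0 points).
  x = 7: rhs = 9, matching y values: 3, 14 (2 points).
  x = 8: rhs = 2, matching y values: 6, 11 (2 points).
  x = 9: rhs = 9, matching y values: 3, 14 (2 points).
  x = 10: rhs = 2, matching y values: 6, 11 (2 points).
  x = 11: rhs = 4, matching y values: 2, 15 (2 points).
  x = 12: rhs = 4, matching y values: 2, 15 (2 points).
  x = 13: rhs = 8, matching y values: 5, 12 (2 points).
  x = 14: rhs = 5, matching y values: none (0 points).
  x = 15: rhs = 1, matching y values: 1, 16 (2 points).
  x = 16: rhs = 2, matching y values: 6, 11 (2 points).
Total affine count: 20.
Full point count |E(F_17)| = 20 + 1 = 21.
Hasse bound: |21 − (17+1)| = |3| = 3 ≤ 2√17 ≈ 8.2462 ✓.


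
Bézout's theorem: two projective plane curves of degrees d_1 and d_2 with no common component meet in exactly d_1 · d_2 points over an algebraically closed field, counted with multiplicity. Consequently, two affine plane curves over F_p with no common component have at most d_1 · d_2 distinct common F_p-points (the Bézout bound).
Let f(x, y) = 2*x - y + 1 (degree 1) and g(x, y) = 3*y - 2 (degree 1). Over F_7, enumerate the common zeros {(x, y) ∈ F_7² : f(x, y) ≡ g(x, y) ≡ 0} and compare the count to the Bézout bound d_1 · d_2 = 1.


Common zeros: {(1, 3)}; count = 1; Bézout bound = 1.

deg(f) = 1, deg(g) = 1, so Bézout bound = 1.
Scan x ∈ F_7. For each x, list the y ∈ F_7 with f(x, y) ≡ 0 and those with g(x, y) ≡ 0 (mod 7); the common zeros in that column are the intersection.
  x = 0: f ≡ 0 at y ∈ {1}; g ≡ 0 at y ∈ {3}; common: ∅.
  x = 1: f ≡ 0 at y ∈ {3}; g ≡ 0 at y ∈ {3}; common: {3}.
  x = 2: f ≡ 0 at y ∈ {5}; g ≡ 0 at y ∈ {3}; common: ∅.
  x = 3: f ≡ 0 at y ∈ {0}; g ≡ 0 at y ∈ {3}; common: ∅.
  x = 4: f ≡ 0 at y ∈ {2}; g ≡ 0 at y ∈ {3}; common: ∅.
  x = 5: f ≡ 0 at y ∈ {4}; g ≡ 0 at y ∈ {3}; common: ∅.
  x = 6: f ≡ 0 at y ∈ {6}; g ≡ 0 at y ∈ {3}; common: ∅.
Collecting: common zeros = {(1, 3)}, so the count is 1.
Comparison with the Bézout bound: 1 ≤ 1 = deg(f)·deg(g), as expected for curves with no common component (the bound is attained).


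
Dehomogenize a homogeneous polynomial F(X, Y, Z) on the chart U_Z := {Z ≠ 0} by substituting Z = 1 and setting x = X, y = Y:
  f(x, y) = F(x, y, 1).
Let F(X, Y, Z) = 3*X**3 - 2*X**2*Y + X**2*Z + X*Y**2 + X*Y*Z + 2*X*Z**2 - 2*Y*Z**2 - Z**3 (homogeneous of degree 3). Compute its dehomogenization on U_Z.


f(x, y) = 3*x**3 - 2*x**2*y + x**2 + x*y**2 + x*y + 2*x - 2*y - 1

On U_Z we set Z = 1. Each monomial c·X^i·Y^j·Z^k in F becomes c·x^i·y^j·1^k = c·x^i·y^j.
Substituting Z = 1: F(X, Y, 1) = 3*x**3 - 2*x**2*y + x**2 + x*y**2 + x*y + 2*x - 2*y - 1.
Note: deg(f) ≤ deg(F) = 3; strict inequality happens when F is divisible by Z (lost terms).


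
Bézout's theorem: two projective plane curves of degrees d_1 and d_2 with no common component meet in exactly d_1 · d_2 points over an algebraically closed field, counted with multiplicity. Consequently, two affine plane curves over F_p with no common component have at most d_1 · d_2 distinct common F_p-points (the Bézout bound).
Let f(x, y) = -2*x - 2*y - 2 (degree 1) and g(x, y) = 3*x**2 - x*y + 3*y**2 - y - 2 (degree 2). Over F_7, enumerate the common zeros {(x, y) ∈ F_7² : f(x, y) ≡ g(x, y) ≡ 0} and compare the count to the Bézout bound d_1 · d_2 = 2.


Common zeros: {(5, 1)}; count = 1; Bézout bound = 2.

deg(f) = 1, deg(g) = 2, so Bézout bound = 2.
Scan x ∈ F_7. For each x, list the y ∈ F_7 with f(x, y) ≡ 0 and those with g(x, y) ≡ 0 (mod 7); the common zeros in that column are the intersection.
  x = 0: f ≡ 0 at y ∈ {6}; g ≡ 0 at y ∈ {1, 4}; common: ∅.
  x = 1: f ≡ 0 at y ∈ {5}; g ≡ 0 at y ∈ ∅; common: ∅.
  x = 2: f ≡ 0 at y ∈ {4}; g ≡ 0 at y ∈ {3, 5}; common: ∅.
  x = 3: f ≡ 0 at y ∈ {3}; g ≡ 0 at y ∈ ∅; common: ∅.
  x = 4: f ≡ 0 at y ∈ {2}; g ≡ 0 at y ∈ ∅; common: ∅.
  x = 5: f ≡ 0 at y ∈ {1}; g ≡ 0 at y ∈ {1}; common: {1}.
  x = 6: f ≡ 0 at y ∈ {0}; g ≡ 0 at y ∈ {3, 4}; common: ∅.
Collecting: common zeros = {(5, 1)}, so the count is 1.
Comparison with the Bézout bound: 1 ≤ 2 = deg(f)·deg(g), as expected for curves with no common component (the affine F_7-count falls short of the bound because intersections may lie at infinity, over extension fields, or carry multiplicity).


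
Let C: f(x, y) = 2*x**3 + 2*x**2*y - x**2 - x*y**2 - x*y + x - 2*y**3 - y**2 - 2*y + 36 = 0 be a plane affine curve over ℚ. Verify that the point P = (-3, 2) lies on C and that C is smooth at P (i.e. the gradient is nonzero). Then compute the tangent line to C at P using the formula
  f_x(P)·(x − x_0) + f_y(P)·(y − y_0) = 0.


Tangent line at P: 31*x + 3*y + 87 = 0.

Step 1: f(-3, 2) = 0, so P lies on C.
Step 2: partial derivatives
  f_x(x, y) = 6*x**2 + 4*x*y - 2*x - y**2 - y + 1, f_y(x, y) = 2*x**2 - 2*x*y - x - 6*y**2 - 2*y - 2.
  f_x(P) = 31, f_y(P) = 3 (gradient nonzero, so P is smooth).
Step 3: tangent line at P: 31·(x − -3) + 3·(y − 2) = 0.
Expanding: 31*x + 3*y + 87 = 0.


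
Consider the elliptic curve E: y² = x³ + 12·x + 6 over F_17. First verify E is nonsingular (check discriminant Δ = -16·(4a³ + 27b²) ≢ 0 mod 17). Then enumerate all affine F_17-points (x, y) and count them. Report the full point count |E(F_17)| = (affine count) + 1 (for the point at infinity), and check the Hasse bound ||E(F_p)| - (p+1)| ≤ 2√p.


Affine points = {(1, 6), (1, 11), (2, 2), (2, 15), (3, 1), (3, 16), (4, 4), (4, 13), (5, 2), (5, 15), (7, 5), (7, 12), (8, 6), (8, 11), (10, 2), (10, 15), (12, 5), (12, 12), (13, 8), (13, 9), (15, 5), (15, 12)}; affine count = 22; |E(F_17)| = 23.

Discriminant check: Δ ∝ 4a³ + 27b² = 4·12³ + 27·6² = 4·1728 + 27·36 ≡ 13 (mod 17). Nonzero ⇒ E is nonsingular.
For each x ∈ F_17, compute rhs = x³ + 12·x + 6 mod 17, then count y ∈ F_17 with y² ≡ rhs.
  x = 0: rhs = 6, matching y values: none (0 points).
  x = 1: rhs = 2, matching y values: 6, 11 (2 points).
  x = 2: rhs = 4, matching y values: 2, 15 (2 points).
  x = 3: rhs = 1, matching y values: 1, 16 (2 points).
  x = 4: rhs = 16, matching y values: 4, 13 (2 points).
  x = 5: rhs = 4, matching y values: 2, 15 (2 points).
  x = 6: rhs = 5, matching y values: none (0 points).
  x = 7: rhs = 8, matching y values: 5, 12 (2 points).
  x = 8: rhs = 2, matching y values: 6, 11 (2 points).
  x = 9: rhs = 10, matching y values: none (0 points).
  x = 10: rhs = 4, matching y values: 2, 15 (2 points).
  x = 11: rhs = 7, matching y values: none (0 points).
  x = 12: rhs = 8, matching y values: 5, 12 (2 points).
  x = 13: rhs = 13, matching y values: 8, 9 (2 points).
  x = 14: rhs = 11, matching y values: none (0 points).
  x = 15: rhs = 8, matching y values: 5, 12 (2 points).
  x = 16: rhs = 10, matching y values: none (0 points).
Total affine count: 22.
Full point count |E(F_17)| = 22 + 1 = 23.
Hasse bound: |23 − (17+1)| = |5| = 5 ≤ 2√17 ≈ 8.2462 ✓.


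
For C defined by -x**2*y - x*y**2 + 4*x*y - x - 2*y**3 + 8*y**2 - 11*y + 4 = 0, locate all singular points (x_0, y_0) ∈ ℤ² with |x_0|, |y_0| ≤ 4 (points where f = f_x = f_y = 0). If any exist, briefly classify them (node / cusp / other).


Singular points: {(1, 1)}; classification: node.

Compute partial derivatives:
  f_x = -2*x*y - y**2 + 4*y - 1.
  f_y = -x**2 - 2*x*y + 4*x - 6*y**2 + 16*y - 11.
Scan x_0 ∈ {−4, ..., 4}. For each x_0, f_y(x_0, y) is a polynomial in y; find its integer roots y ∈ {−4, ..., 4}, then test f_x and f at those candidates.
  x = -4: f_y(-4, y) = -6*y**2 + 24*y - 43; no integer root y with |y| ≤ 4.
  x = -3: f_y(-3, y) = -6*y**2 + 22*y - 32; no integer root y with |y| ≤ 4.
  x = -2: f_y(-2, y) = -6*y**2 + 20*y - 23; no integer root y with |y| ≤ 4.
  x = -1: f_y(-1, y) = -6*y**2 + 18*y - 16; no integer root y with |y| ≤ 4.
  x = 0: f_y(0, y) = -6*y**2 + 16*y - 11; no integer root y with |y| ≤ 4.
  x = 1: f_y(1, y) = -6*y**2 + 14*y - 8; vanishes at y ∈ {1}. (1, 1): f_x = 0, f = 0 — SINGULAR.
  x = 2: f_y(2, y) = -6*y**2 + 12*y - 7; no integer root y with |y| ≤ 4.
  x = 3: f_y(3, y) = -6*y**2 + 10*y - 8; no integer root y with |y| ≤ 4.
  x = 4: f_y(4, y) = -6*y**2 + 8*y - 11; no integer root y with |y| ≤ 4.
Only singular point on the grid: (1, 1).
Classify: substitute x = 1 + u, y = 1 + v and expand: f = -u**2*v - u**2 - u*v**2 - 2*v**3 + v**2.
No constant or linear terms (consistent with a singular point). Quadratic part: -u**2 + v**2. Cubic part: -u**2*v - u*v**2 - 2*v**3.
The quadratic part v**2 - u**2 = (v − u)(v + u) splits into two distinct linear factors, so there are two distinct tangent lines y − 1 = ±(x − 1) — this is a node (ordinary double point).
Classification: node.


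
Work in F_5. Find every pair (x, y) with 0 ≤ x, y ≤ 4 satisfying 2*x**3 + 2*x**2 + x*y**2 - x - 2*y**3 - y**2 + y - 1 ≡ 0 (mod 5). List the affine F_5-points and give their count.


Affine F_5-points: {(3, 3), (4, 0)}; count = 2.

For each of the 25 pairs (x, y) ∈ F_5², evaluate f(x, y) mod 5. Record the zeros.
  x = 0: [0↦4, 1↦2, 2↦1, 3↦4, 4↦4]  zeros at y ∈ ∅
  x = 1: [0↦2, 1↦1, 2↦3, 3↦1, 4↦3]  zeros at y ∈ ∅
  x = 2: [0↦1, 1↦1, 2↦1, 3↦4, 4↦3]  zeros at y ∈ ∅
  x = 3: [0↦3, 1↦4, 2↦2, 3↦0, 4↦1]  zeros at y ∈ {3}
  x = 4: [0↦0, 1↦2, 2↦3, 3↦1, 4↦4]  zeros at y ∈ {0}
Collecting zeros: affine points = {(3, 3), (4, 0)}.
Total count |C(F_5)_aff| = 2.


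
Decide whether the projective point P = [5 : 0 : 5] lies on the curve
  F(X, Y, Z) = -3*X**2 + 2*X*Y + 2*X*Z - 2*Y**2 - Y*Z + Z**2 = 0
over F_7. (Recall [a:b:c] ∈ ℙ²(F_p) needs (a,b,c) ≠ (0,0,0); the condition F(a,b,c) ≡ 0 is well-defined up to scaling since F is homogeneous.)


F(5,0,5) ≡ 0 (mod 7); P is on the curve.

Evaluate F(5, 0, 5) term-by-term (mod 7).
  -3*X**2 ↦ -3·25·1·1 = -75
  2*X*Y ↦ 2·5·0·1 = 0
  2*X*Z ↦ 2·5·1·5 = 50
  -2*Y**2 ↦ -2·1·0·1 = 0
  -Y*Z ↦ -1·1·0·5 = 0
  Z**2 ↦ 1·1·1·25 = 25
Sum: F(5, 0, 5) = (-75) + (0) + (50) + (0) + (0) + (25) = 0.
Reducing mod 7: 0 ≡ 0 (mod 7).
Since F(a, b, c) ≡ 0 (mod 7), P lies on the curve.


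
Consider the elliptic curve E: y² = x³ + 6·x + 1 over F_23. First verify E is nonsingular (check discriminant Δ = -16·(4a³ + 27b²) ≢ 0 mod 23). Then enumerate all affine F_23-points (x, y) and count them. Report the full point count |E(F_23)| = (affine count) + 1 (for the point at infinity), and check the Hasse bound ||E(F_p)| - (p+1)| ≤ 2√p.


Affine points = {(0, 1), (0, 22), (1, 10), (1, 13), (3, 0), (5, 8), (5, 15), (6, 0), (7, 8), (7, 15), (8, 3), (8, 20), (9, 5), (9, 18), (10, 7), (10, 16), (11, 8), (11, 15), (14, 0), (15, 4), (15, 19), (17, 5), (17, 18), (20, 5), (20, 18), (21, 2), (21, 21)}; affine count = 27; |E(F_23)| = 28.

Discriminant check: Δ ∝ 4a³ + 27b² = 4·6³ + 27·1² = 4·216 + 27·1 ≡ 17 (mod 23). Nonzero ⇒ E is nonsingular.
For each x ∈ F_23, compute rhs = x³ + 6·x + 1 mod 23, then count y ∈ F_23 with y² ≡ rhs.
  x = 0: rhs = 1, matching y values: 1, 22 (2 points).
  x = 1: rhs = 8, matching y values: 10, 13 (2 points).
  x = 2: rhs = 21, matching y values: none (0 points).
  x = 3: rhs = 0, matching y values: 0 (1 points).
  x = 4: rhs = 20, matching y values: none (0 points).
  x = 5: rhs = 18, matching y values: 8, 15 (2 points).
  x = 6: rhs = 0, matching y values: 0 (1 points).
  x = 7: rhs = 18, matching y values: 8, 15 (2 points).
  x = 8: rhs = 9, matching y values: 3, 20 (2 points).
  x = 9: rhs = 2, matching y values: 5, 18 (2 points).
  x = 10: rhs = 3, matching y values: 7, 16 (2 points).
  x = 11: rhs = 18, matching y values: 8, 15 (2 points).
  x = 12: rhs = 7, matching y values: none (0 points).
  x = 13: rhs = 22, matching y values: none (0 points).
  x = 14: rhs = 0, matching y values: 0 (1 points).
  x = 15: rhs = 16, matching y values: 4, 19 (2 points).
  x = 16: rhs = 7, matching y values: none (0 points).
  x = 17: rhs = 2, matching y values: 5, 18 (2 points).
  x = 18: rhs = 7, matching y values: none (0 points).
  x = 19: rhs = 5, matching y values: none (0 points).
  x = 20: rhs = 2, matching y values: 5, 18 (2 points).
  x = 21: rhs = 4, matching y values: 2, 21 (2 points).
  x = 22: rhs = 17, matching y values: none (0 points).
Total affine count: 27.
Full point count |E(F_23)| = 27 + 1 = 28.
Hasse bound: |28 − (23+1)| = |4| = 4 ≤ 2√23 ≈ 9.5917 ✓.


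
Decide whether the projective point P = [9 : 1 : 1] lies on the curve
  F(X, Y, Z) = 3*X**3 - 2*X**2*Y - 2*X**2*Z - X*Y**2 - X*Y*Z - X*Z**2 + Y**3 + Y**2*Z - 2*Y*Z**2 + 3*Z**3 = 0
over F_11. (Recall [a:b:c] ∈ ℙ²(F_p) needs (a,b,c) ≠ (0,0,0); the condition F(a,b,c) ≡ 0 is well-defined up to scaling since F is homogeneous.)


F(9,1,1) ≡ 2 (mod 11); P is NOT on the curve.

Evaluate F(9, 1, 1) term-by-term (mod 11).
  3*X**3 ↦ 3·729·1·1 = 2187
  -2*X**2*Y ↦ -2·81·1·1 = -162
  -2*X**2*Z ↦ -2·81·1·1 = -162
  -X*Y**2 ↦ -1·9·1·1 = -9
  -X*Y*Z ↦ -1·9·1·1 = -9
  -X*Z**2 ↦ -1·9·1·1 = -9
  Y**3 ↦ 1·1·1·1 = 1
  Y**2*Z ↦ 1·1·1·1 = 1
  -2*Y*Z**2 ↦ -2·1·1·1 = -2
  3*Z**3 ↦ 3·1·1·1 = 3
Sum: F(9, 1, 1) = (2187) + (-162) + (-162) + (-9) + (-9) + (-9) + (1) + (1) + (-2) + (3) = 1839.
Reducing mod 11: 1839 ≡ 2 (mod 11).
Since F(a, b, c) ≡ 2 ≠ 0 (mod 11), P does NOT lie on the curve.


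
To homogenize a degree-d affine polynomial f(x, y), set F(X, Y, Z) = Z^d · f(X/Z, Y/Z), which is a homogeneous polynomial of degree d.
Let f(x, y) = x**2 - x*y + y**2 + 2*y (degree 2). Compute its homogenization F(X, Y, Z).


F(X, Y, Z) = X**2 - X*Y + Y**2 + 2*Y*Z

deg(f) = 2.
Substitute x = X/Z, y = Y/Z into f, then multiply by Z^2.
  monomial 1·x^2·y^0 ↦ 1·X^2·Y^0·Z^0.
  monomial -1·x^1·y^1 ↦ -1·X^1·Y^1·Z^0.
  monomial 1·x^0·y^2 ↦ 1·X^0·Y^2·Z^0.
  monomial 2·x^0·y^1 ↦ 2·X^0·Y^1·Z^1.
Collecting: F(X, Y, Z) = X**2 - X*Y + Y**2 + 2*Y*Z.


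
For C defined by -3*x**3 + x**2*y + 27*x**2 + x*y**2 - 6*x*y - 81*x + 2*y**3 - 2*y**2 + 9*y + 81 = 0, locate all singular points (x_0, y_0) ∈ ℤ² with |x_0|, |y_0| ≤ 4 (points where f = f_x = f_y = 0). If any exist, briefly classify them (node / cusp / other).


Singular points: {(3, 0)}; classification: cusp.

Compute partial derivatives:
  f_x = -9*x**2 + 2*x*y + 54*x + y**2 - 6*y - 81.
  f_y = x**2 + 2*x*y - 6*x + 6*y**2 - 4*y + 9.
Scan x_0 ∈ {−4, ..., 4}. For each x_0, f_y(x_0, y) is a polynomial in y; find its integer roots y ∈ {−4, ..., 4}, then test f_x and f at those candidates.
  x = -4: f_y(-4, y) = 6*y**2 - 12*y + 49; no integer root y with |y| ≤ 4.
  x = -3: f_y(-3, y) = 6*y**2 - 10*y + 36; no integer root y with |y| ≤ 4.
  x = -2: f_y(-2, y) = 6*y**2 - 8*y + 25; no integer root y with |y| ≤ 4.
  x = -1: f_y(-1, y) = 6*y**2 - 6*y + 16; no integer root y with |y| ≤ 4.
  x = 0: f_y(0, y) = 6*y**2 - 4*y + 9; no integer root y with |y| ≤ 4.
  x = 1: f_y(1, y) = 6*y**2 - 2*y + 4; no integer root y with |y| ≤ 4.
  x = 2: f_y(2, y) = 6*y**2 + 1; no integer root y with |y| ≤ 4.
  x = 3: f_y(3, y) = 6*y**2 + 2*y; vanishes at y ∈ {0}. (3, 0): f_x = 0, f = 0 — SINGULAR.
  x = 4: f_y(4, y) = 6*y**2 + 4*y + 1; no integer root y with |y| ≤ 4.
Only singular point on the grid: (3, 0).
Classify: substitute x = 3 + u, y = 0 + v and expand: f = -3*u**3 + u**2*v + u*v**2 + 2*v**3 + v**2.
No constant or linear terms (consistent with a singular point). Quadratic part: v**2. Cubic part: -3*u**3 + u**2*v + u*v**2 + 2*v**3.
The quadratic part v**2 is a perfect square, so there is a single (double) tangent line v = 0, i.e. y = 0. Restricting the cubic part to that line (v = 0) leaves -3*u**3 ≠ 0, so f is not divisible by v and the branch is v² ≈ 3*u**3 to lowest order — this is a cusp.
Classification: cusp.


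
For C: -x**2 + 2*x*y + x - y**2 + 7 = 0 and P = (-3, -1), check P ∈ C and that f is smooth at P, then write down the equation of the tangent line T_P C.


Tangent line at P: 5*x - 4*y + 11 = 0.

Step 1: f(-3, -1) = 0, so P lies on C.
Step 2: partial derivatives
  f_x(x, y) = -2*x + 2*y + 1, f_y(x, y) = 2*x - 2*y.
  f_x(P) = 5, f_y(P) = -4 (gradient nonzero, so P is smooth).
Step 3: tangent line at P: 5·(x − -3) + -4·(y − -1) = 0.
Expanding: 5*x - 4*y + 11 = 0.


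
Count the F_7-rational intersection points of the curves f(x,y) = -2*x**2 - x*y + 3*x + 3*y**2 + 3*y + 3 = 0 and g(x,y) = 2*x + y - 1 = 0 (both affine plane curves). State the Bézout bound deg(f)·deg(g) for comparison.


Common zeros: ∅; count = 0; Bézout bound = 2.

deg(f) = 2, deg(g) = 1, so Bézout bound = 2.
Scan x ∈ F_7. For each x, list the y ∈ F_7 with f(x, y) ≡ 0 and those with g(x, y) ≡ 0 (mod 7); the common zeros in that column are the intersection.
  x = 0: f ≡ 0 at y ∈ {2, 4}; g ≡ 0 at y ∈ {1}; common: ∅.
  x = 1: f ≡ 0 at y ∈ ∅; g ≡ 0 at y ∈ {6}; common: ∅.
  x = 2: f ≡ 0 at y ∈ ∅; g ≡ 0 at y ∈ {4}; common: ∅.
  x = 3: f ≡ 0 at y ∈ {3, 4}; g ≡ 0 at y ∈ {2}; common: ∅.
  x = 4: f ≡ 0 at y ∈ {2, 3}; g ≡ 0 at y ∈ {0}; common: ∅.
  x = 5: f ≡ 0 at y ∈ ∅; g ≡ 0 at y ∈ {5}; common: ∅.
  x = 6: f ≡ 0 at y ∈ ∅; g ≡ 0 at y ∈ {3}; common: ∅.
Collecting: common zeros = ∅, so the count is 0.
Comparison with the Bézout bound: 0 ≤ 2 = deg(f)·deg(g), as expected for curves with no common component (the affine F_7-count falls short of the bound because intersections may lie at infinity, over extension fields, or carry multiplicity).


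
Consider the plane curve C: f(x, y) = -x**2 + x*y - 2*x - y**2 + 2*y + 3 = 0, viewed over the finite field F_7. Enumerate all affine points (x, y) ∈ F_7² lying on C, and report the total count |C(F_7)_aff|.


Affine F_7-points: {(0, 3), (0, 6), (1, 0), (1, 3), (4, 0), (4, 6)}; count = 6.

For each of the 49 pairs (x, y) ∈ F_7², evaluate f(x, y) mod 7. Record the zeros.
  x = 0: [0↦3, 1↦4, 2↦3, 3↦0, 4↦2, 5↦2, 6↦0]  zeros at y ∈ {3, 6}
  x = 1: [0↦0, 1↦2, 2↦2, 3↦0, 4↦3, 5↦4, 6↦3]  zeros at y ∈ {0, 3}
  x = 2: [0↦2, 1↦5, 2↦6, 3↦5, 4↦2, 5↦4, 6↦4]  zeros at y ∈ ∅
  x = 3: [0↦2, 1↦6, 2↦1, 3↦1, 4↦6, 5↦2, 6↦3]  zeros at y ∈ ∅
  x = 4: [0↦0, 1↦5, 2↦1, 3↦2, 4↦1, 5↦5, 6↦0]  zeros at y ∈ {0, 6}
  x = 5: [0↦3, 1↦2, 2↦6, 3↦1, 4↦1, 5↦6, 6↦2]  zeros at y ∈ ∅
  x = 6: [0↦4, 1↦4, 2↦2, 3↦5, 4↦6, 5↦5, 6↦2]  zeros at y ∈ ∅
Collecting zeros: affine points = {(0, 3), (0, 6), (1, 0), (1, 3), (4, 0), (4, 6)}.
Total count |C(F_7)_aff| = 6.
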